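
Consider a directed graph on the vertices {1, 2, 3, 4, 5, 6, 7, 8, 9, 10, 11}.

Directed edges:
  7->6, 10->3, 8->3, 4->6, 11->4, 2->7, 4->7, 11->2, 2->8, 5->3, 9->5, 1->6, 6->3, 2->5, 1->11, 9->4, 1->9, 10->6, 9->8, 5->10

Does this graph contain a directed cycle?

DFS with white/gray/black marking, starting from 4:
4 gray
  7 gray
    6 gray
      3 gray
      3 black
    6 black
  7 black
  4→6: 6 black — skip
4 black
1 gray
  1→6: 6 black — skip
  11 gray
    11→4: 4 black — skip
    2 gray
      2→7: 7 black — skip
      5 gray
        5→3: 3 black — skip
        10 gray
          10→3: 3 black — skip
          10→6: 6 black — skip
        10 black
      5 black
      8 gray
        8→3: 3 black — skip
      8 black
    2 black
  11 black
  9 gray
    9→5: 5 black — skip
    9→8: 8 black — skip
    9→4: 4 black — skip
  9 black
1 black
Every edge goes to a white or black vertex — no back edge, so the graph is acyclic.

No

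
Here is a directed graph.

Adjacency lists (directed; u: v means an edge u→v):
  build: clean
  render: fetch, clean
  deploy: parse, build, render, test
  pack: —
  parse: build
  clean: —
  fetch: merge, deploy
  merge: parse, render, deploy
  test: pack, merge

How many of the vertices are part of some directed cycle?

5

A vertex is on a directed cycle iff it belongs to a strongly connected component of size ≥ 2 (or has a self-loop).
The vertices on cycles are {test, fetch, merge, deploy, render} — 5 in total.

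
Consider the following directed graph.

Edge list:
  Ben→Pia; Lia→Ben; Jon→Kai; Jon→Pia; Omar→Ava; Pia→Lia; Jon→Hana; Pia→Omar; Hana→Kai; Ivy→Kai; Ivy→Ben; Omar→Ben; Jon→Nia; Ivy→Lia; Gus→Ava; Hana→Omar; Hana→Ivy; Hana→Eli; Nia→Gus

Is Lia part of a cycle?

Lia is on a cycle iff Lia can reach itself via ≥1 edge.
Lia → Ben → Pia → Lia — yes.

Yes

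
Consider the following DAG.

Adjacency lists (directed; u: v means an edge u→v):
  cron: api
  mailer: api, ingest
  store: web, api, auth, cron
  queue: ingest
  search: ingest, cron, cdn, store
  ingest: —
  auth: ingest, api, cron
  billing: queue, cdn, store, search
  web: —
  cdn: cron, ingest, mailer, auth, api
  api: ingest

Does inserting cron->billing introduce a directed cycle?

Yes

Adding cron→billing creates a cycle iff billing can already reach cron.
Path from billing: billing → search → cron.
So billing → … → cron → billing is a cycle.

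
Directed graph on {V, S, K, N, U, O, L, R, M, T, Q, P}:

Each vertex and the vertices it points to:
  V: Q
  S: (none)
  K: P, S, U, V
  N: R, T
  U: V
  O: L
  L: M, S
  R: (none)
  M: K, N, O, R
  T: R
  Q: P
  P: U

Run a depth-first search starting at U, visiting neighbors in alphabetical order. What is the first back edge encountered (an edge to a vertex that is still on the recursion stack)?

P→U

DFS from U (visiting neighbors in alphabetical order); mark gray on enter, black on exit:
U gray
  V gray
    Q gray
      P gray
        P→U: U is gray → back edge
First back edge: P → U.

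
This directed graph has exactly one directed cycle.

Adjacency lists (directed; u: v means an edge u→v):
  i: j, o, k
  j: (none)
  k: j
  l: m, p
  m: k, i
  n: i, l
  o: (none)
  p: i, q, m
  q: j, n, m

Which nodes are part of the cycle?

l, n, p, q

DFS with gray/black marking from p:
p gray
  i gray
    j gray
    j black
    o gray
    o black
    k gray
      k→j: j black — skip
    k black
  i black
  q gray
    q→j: j black — skip
    n gray
      n→i: i black — skip
      l gray
        m gray
          m→k: k black — skip
          m→i: i black — skip
        m black
        l→p: p is gray → back edge
Back edge closes the cycle p → q → n → l → p; its vertices are {l, n, p, q}.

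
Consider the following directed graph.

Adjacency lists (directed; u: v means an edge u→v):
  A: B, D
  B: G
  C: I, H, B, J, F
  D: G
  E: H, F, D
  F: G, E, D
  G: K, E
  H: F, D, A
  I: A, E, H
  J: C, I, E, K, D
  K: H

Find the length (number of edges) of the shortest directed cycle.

For each vertex v, BFS finds the shortest path from v back to v.
The shortest such closed walk is J → C → J, length 2.

2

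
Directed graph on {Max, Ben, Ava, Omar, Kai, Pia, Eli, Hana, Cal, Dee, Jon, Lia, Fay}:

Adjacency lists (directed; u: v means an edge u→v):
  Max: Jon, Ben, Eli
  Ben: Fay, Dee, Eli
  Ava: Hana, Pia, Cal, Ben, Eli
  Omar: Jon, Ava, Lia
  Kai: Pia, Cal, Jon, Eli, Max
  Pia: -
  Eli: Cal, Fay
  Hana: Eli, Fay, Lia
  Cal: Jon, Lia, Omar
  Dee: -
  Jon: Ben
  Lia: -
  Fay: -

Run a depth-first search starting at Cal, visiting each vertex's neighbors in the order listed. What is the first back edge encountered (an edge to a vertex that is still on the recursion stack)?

DFS from Cal (visiting each vertex's neighbors in the order listed); mark gray on enter, black on exit:
Cal gray
  Jon gray
    Ben gray
      Fay gray
      Fay black
      Dee gray
      Dee black
      Eli gray
        Eli→Cal: Cal is gray → back edge
First back edge: Eli → Cal.

Eli->Cal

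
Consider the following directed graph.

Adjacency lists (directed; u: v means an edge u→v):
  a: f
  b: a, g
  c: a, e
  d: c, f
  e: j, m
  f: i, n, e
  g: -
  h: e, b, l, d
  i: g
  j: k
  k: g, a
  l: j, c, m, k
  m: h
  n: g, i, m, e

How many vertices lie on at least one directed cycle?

A vertex is on a directed cycle iff it belongs to a strongly connected component of size ≥ 2 (or has a self-loop).
The vertices on cycles are {a, b, c, d, e, f, h, j, k, l, m, n} — 12 in total.

12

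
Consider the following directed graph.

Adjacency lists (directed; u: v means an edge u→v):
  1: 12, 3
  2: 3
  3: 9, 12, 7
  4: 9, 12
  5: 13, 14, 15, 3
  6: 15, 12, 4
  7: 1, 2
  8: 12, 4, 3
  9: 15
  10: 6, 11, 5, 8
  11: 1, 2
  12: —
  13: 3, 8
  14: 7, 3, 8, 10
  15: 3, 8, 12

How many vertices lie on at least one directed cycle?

11

A vertex is on a directed cycle iff it belongs to a strongly connected component of size ≥ 2 (or has a self-loop).
The vertices on cycles are {1, 2, 3, 4, 5, 7, 8, 9, 10, 14, 15} — 11 in total.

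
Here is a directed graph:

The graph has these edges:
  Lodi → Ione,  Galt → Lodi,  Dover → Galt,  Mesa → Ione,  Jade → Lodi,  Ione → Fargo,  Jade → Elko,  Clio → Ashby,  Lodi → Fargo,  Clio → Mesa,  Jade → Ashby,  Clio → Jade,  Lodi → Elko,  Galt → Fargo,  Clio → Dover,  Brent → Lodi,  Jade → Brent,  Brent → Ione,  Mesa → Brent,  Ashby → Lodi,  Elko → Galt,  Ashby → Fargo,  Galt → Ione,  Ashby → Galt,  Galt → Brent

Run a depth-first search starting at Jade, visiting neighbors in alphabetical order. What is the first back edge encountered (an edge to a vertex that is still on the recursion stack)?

Elko→Galt

DFS from Jade (visiting neighbors in alphabetical order); mark gray on enter, black on exit:
Jade gray
  Ashby gray
    Fargo gray
    Fargo black
    Galt gray
      Brent gray
        Ione gray
          Ione→Fargo: Fargo black — skip
        Ione black
        Lodi gray
          Elko gray
            Elko→Galt: Galt is gray → back edge
First back edge: Elko → Galt.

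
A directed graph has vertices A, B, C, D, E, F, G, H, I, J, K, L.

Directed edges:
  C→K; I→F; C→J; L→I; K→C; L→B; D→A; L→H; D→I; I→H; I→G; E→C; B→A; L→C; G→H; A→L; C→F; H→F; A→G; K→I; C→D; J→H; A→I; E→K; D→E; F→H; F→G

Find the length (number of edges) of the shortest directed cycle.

For each vertex v, BFS finds the shortest path from v back to v.
The shortest such closed walk is K → C → K, length 2.

2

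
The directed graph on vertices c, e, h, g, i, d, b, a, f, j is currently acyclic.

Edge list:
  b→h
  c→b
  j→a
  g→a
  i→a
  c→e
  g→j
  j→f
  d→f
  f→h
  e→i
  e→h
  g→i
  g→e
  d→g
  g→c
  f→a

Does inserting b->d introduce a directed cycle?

Yes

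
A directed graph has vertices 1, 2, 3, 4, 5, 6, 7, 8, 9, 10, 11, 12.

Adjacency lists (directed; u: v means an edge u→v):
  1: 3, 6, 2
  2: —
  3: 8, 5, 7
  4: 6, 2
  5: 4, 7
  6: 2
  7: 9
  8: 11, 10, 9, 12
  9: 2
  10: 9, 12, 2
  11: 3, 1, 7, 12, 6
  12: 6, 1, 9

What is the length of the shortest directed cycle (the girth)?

3

For each vertex v, BFS finds the shortest path from v back to v.
The shortest such closed walk is 3 → 8 → 11 → 3, length 3.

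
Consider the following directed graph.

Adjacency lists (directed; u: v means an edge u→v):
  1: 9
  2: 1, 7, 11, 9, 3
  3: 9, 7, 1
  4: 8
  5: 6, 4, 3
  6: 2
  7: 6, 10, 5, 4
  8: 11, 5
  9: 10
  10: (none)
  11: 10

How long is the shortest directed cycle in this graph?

For each vertex v, BFS finds the shortest path from v back to v.
The shortest such closed walk is 7 → 5 → 3 → 7, length 3.

3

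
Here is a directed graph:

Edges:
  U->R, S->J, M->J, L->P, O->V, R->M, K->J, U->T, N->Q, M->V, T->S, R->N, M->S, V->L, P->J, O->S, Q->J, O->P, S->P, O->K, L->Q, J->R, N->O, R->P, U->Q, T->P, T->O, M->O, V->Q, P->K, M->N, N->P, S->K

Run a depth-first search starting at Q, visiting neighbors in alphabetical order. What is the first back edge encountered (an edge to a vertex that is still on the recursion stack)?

DFS from Q (visiting neighbors in alphabetical order); mark gray on enter, black on exit:
Q gray
  J gray
    R gray
      M gray
        M→J: J is gray → back edge
First back edge: M → J.

M->J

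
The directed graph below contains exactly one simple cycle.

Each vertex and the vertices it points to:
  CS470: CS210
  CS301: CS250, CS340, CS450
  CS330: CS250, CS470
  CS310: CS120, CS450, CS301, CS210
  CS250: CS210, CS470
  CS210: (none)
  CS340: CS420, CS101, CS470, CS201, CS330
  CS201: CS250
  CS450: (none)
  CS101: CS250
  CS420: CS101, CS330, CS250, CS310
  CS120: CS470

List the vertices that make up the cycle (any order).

CS301, CS310, CS340, CS420

DFS with gray/black marking from CS310:
CS310 gray
  CS120 gray
    CS470 gray
      CS210 gray
      CS210 black
    CS470 black
  CS120 black
  CS450 gray
  CS450 black
  CS301 gray
    CS250 gray
      CS250→CS210: CS210 black — skip
      CS250→CS470: CS470 black — skip
    CS250 black
    CS340 gray
      CS420 gray
        CS101 gray
          CS101→CS250: CS250 black — skip
        CS101 black
        CS330 gray
          CS330→CS250: CS250 black — skip
          CS330→CS470: CS470 black — skip
        CS330 black
        CS420→CS250: CS250 black — skip
        CS420→CS310: CS310 is gray → back edge
Back edge closes the cycle CS310 → CS301 → CS340 → CS420 → CS310; its vertices are {CS301, CS310, CS340, CS420}.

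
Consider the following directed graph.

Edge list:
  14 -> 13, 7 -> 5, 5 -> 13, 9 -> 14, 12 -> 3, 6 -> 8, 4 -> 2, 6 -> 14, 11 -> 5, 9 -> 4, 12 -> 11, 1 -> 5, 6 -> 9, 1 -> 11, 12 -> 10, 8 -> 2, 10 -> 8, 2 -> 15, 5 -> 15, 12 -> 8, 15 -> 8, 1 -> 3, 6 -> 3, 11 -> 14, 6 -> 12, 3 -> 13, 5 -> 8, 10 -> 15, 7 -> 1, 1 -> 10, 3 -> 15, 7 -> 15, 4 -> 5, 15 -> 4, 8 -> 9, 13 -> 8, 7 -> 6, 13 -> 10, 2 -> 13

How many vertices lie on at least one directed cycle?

9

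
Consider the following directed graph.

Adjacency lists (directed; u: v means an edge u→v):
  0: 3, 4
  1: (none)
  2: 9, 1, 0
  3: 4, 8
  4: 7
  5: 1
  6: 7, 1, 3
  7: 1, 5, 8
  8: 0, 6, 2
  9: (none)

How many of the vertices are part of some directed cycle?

A vertex is on a directed cycle iff it belongs to a strongly connected component of size ≥ 2 (or has a self-loop).
The vertices on cycles are {0, 2, 3, 4, 6, 7, 8} — 7 in total.

7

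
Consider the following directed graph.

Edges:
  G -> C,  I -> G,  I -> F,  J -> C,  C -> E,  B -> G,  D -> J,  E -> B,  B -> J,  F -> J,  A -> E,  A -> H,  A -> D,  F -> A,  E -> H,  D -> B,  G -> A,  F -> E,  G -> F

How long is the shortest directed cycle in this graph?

4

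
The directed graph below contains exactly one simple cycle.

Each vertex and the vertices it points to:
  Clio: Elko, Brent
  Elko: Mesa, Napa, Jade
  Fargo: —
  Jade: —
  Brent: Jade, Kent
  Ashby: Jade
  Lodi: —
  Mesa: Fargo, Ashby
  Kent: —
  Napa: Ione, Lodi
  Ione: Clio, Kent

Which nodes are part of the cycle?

DFS with gray/black marking from Clio:
Clio gray
  Elko gray
    Mesa gray
      Fargo gray
      Fargo black
      Ashby gray
        Jade gray
        Jade black
      Ashby black
    Mesa black
    Napa gray
      Ione gray
        Ione→Clio: Clio is gray → back edge
Back edge closes the cycle Clio → Elko → Napa → Ione → Clio; its vertices are {Clio, Elko, Ione, Napa}.

Clio, Elko, Ione, Napa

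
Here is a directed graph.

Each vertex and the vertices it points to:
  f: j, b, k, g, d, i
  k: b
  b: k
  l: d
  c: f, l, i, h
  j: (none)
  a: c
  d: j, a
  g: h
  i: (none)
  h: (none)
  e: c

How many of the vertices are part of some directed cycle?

A vertex is on a directed cycle iff it belongs to a strongly connected component of size ≥ 2 (or has a self-loop).
The vertices on cycles are {a, b, c, d, f, k, l} — 7 in total.

7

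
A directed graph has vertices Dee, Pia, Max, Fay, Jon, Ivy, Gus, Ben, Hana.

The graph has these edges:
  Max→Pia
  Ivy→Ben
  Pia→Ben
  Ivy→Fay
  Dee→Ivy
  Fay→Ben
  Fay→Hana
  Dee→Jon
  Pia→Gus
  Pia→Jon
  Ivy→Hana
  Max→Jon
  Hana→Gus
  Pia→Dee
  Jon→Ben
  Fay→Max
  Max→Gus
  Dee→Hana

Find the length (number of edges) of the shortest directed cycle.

For each vertex v, BFS finds the shortest path from v back to v.
The shortest such closed walk is Fay → Max → Pia → Dee → Ivy → Fay, length 5.

5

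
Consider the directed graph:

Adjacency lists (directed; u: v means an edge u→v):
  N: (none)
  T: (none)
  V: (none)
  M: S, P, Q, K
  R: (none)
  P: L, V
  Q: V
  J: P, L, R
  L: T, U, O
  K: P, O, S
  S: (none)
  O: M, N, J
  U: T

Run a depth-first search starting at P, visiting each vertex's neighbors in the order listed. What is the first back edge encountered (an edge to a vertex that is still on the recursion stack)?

DFS from P (visiting each vertex's neighbors in the order listed); mark gray on enter, black on exit:
P gray
  L gray
    T gray
    T black
    U gray
      U→T: T black — skip
    U black
    O gray
      M gray
        S gray
        S black
        M→P: P is gray → back edge
First back edge: M → P.

M->P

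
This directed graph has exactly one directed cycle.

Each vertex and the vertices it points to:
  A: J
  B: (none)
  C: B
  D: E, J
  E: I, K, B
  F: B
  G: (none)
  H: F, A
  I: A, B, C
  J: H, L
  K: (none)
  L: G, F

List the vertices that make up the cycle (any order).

A, H, J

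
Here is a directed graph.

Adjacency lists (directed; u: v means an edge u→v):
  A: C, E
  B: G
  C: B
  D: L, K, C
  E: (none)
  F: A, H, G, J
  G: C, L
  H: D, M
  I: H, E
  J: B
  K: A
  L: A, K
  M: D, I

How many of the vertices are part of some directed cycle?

A vertex is on a directed cycle iff it belongs to a strongly connected component of size ≥ 2 (or has a self-loop).
The vertices on cycles are {A, B, C, G, H, I, K, L, M} — 9 in total.

9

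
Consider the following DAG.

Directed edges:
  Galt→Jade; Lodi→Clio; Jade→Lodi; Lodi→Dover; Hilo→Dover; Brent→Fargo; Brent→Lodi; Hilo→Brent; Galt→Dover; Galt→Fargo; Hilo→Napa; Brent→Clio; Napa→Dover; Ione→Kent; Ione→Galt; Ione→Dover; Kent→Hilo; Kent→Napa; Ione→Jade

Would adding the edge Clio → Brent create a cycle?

Yes

Adding Clio→Brent creates a cycle iff Brent can already reach Clio.
Path from Brent: Brent → Clio.
So Brent → … → Clio → Brent is a cycle.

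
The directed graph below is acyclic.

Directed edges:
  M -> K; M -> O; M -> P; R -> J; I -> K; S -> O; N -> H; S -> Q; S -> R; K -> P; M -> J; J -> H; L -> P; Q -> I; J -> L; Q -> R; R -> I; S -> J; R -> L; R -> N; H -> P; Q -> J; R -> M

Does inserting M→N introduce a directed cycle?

Adding M→N creates a cycle iff N can already reach M.
Explore from N: no path reaches M. The graph stays acyclic.

No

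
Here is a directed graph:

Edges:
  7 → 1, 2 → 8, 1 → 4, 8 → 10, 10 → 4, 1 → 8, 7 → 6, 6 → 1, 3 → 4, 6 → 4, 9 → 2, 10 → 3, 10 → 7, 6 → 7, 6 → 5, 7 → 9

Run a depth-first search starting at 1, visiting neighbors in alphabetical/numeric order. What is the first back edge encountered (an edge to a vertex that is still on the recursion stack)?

DFS from 1 (visiting neighbors in alphabetical/numeric order); mark gray on enter, black on exit:
1 gray
  4 gray
  4 black
  8 gray
    10 gray
      3 gray
        3→4: 4 black — skip
      3 black
      10→4: 4 black — skip
      7 gray
        7→1: 1 is gray → back edge
First back edge: 7 → 1.

7→1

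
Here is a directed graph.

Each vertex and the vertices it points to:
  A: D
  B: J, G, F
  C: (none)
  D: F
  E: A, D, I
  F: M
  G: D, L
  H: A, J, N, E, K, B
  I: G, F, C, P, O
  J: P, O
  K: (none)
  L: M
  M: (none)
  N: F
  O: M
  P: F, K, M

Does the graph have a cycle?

DFS with white/gray/black marking, starting from J:
J gray
  P gray
    F gray
      M gray
      M black
    F black
    K gray
    K black
    P→M: M black — skip
  P black
  O gray
    O→M: M black — skip
  O black
J black
A gray
  D gray
    D→F: F black — skip
  D black
A black
B gray
  B→J: J black — skip
  G gray
    G→D: D black — skip
    L gray
      L→M: M black — skip
    L black
  G black
  B→F: F black — skip
B black
C gray
C black
E gray
  E→A: A black — skip
  E→D: D black — skip
  I gray
    I→G: G black — skip
    I→F: F black — skip
    I→C: C black — skip
    I→P: P black — skip
    I→O: O black — skip
  I black
E black
H gray
  H→A: A black — skip
  H→J: J black — skip
  N gray
    N→F: F black — skip
  N black
  H→E: E black — skip
  H→K: K black — skip
  H→B: B black — skip
H black
Every edge goes to a white or black vertex — no back edge, so the graph is acyclic.

No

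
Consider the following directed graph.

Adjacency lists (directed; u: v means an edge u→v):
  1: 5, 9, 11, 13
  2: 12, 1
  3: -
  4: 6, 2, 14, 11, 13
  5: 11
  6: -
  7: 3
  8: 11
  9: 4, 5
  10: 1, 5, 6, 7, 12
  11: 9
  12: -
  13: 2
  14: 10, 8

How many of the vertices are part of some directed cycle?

10

A vertex is on a directed cycle iff it belongs to a strongly connected component of size ≥ 2 (or has a self-loop).
The vertices on cycles are {1, 2, 4, 5, 8, 9, 10, 11, 13, 14} — 10 in total.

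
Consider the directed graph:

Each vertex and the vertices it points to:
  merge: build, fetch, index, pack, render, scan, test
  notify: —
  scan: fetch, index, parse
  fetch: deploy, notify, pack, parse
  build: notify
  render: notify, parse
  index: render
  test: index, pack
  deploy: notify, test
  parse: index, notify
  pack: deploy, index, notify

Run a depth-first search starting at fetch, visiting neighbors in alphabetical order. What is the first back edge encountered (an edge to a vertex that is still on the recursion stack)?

DFS from fetch (visiting neighbors in alphabetical order); mark gray on enter, black on exit:
fetch gray
  deploy gray
    notify gray
    notify black
    test gray
      index gray
        render gray
          render→notify: notify black — skip
          parse gray
            parse→index: index is gray → back edge
First back edge: parse → index.

parse→index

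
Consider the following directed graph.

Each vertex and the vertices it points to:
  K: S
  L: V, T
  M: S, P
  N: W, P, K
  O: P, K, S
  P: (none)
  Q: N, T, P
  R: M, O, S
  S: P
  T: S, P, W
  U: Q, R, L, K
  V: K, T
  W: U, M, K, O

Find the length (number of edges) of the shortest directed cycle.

For each vertex v, BFS finds the shortest path from v back to v.
The shortest such closed walk is W → U → L → T → W, length 4.

4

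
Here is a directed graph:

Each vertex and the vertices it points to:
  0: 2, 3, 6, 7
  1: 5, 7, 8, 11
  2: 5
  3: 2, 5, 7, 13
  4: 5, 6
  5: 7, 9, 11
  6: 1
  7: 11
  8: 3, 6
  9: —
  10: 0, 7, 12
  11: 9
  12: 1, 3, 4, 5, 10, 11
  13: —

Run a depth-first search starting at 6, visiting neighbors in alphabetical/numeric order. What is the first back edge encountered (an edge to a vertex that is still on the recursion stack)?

8→6

DFS from 6 (visiting neighbors in alphabetical/numeric order); mark gray on enter, black on exit:
6 gray
  1 gray
    5 gray
      7 gray
        11 gray
          9 gray
          9 black
        11 black
      7 black
      5→9: 9 black — skip
      5→11: 11 black — skip
    5 black
    1→7: 7 black — skip
    8 gray
      3 gray
        2 gray
          2→5: 5 black — skip
        2 black
        3→5: 5 black — skip
        3→7: 7 black — skip
        13 gray
        13 black
      3 black
      8→6: 6 is gray → back edge
First back edge: 8 → 6.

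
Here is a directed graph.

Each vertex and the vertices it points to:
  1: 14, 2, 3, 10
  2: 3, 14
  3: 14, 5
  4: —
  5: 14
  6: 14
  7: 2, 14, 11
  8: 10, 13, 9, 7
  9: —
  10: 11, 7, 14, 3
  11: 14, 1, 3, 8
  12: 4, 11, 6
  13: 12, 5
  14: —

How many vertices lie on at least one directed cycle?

A vertex is on a directed cycle iff it belongs to a strongly connected component of size ≥ 2 (or has a self-loop).
The vertices on cycles are {1, 7, 8, 10, 11, 12, 13} — 7 in total.

7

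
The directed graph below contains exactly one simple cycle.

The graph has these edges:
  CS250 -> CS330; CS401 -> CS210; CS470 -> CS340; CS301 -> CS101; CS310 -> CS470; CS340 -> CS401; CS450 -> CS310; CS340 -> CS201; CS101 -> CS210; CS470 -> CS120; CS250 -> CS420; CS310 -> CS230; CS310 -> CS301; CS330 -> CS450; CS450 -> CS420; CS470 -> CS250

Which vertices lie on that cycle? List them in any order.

CS250, CS310, CS330, CS450, CS470

DFS with gray/black marking from CS310:
CS310 gray
  CS230 gray
  CS230 black
  CS301 gray
    CS101 gray
      CS210 gray
      CS210 black
    CS101 black
  CS301 black
  CS470 gray
    CS340 gray
      CS401 gray
        CS401→CS210: CS210 black — skip
      CS401 black
      CS201 gray
      CS201 black
    CS340 black
    CS250 gray
      CS330 gray
        CS450 gray
          CS450→CS310: CS310 is gray → back edge
Back edge closes the cycle CS310 → CS470 → CS250 → CS330 → CS450 → CS310; its vertices are {CS250, CS310, CS330, CS450, CS470}.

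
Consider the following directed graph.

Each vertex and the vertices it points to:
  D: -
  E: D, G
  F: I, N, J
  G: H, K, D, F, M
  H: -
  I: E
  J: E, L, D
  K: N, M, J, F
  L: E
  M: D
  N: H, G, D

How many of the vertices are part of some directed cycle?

8

A vertex is on a directed cycle iff it belongs to a strongly connected component of size ≥ 2 (or has a self-loop).
The vertices on cycles are {E, F, G, I, J, K, L, N} — 8 in total.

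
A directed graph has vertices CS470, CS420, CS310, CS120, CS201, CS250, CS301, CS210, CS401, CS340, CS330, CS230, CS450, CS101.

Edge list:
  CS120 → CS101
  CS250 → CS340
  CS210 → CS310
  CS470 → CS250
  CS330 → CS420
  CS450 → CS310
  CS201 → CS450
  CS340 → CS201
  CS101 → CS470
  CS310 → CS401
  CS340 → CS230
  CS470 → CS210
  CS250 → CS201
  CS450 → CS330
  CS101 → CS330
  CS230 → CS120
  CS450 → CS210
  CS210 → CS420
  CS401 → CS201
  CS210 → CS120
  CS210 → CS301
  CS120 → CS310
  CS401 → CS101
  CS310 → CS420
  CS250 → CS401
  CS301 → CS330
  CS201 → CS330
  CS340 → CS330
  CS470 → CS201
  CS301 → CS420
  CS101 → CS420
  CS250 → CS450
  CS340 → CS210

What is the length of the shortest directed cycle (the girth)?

For each vertex v, BFS finds the shortest path from v back to v.
The shortest such closed walk is CS470 → CS250 → CS401 → CS101 → CS470, length 4.

4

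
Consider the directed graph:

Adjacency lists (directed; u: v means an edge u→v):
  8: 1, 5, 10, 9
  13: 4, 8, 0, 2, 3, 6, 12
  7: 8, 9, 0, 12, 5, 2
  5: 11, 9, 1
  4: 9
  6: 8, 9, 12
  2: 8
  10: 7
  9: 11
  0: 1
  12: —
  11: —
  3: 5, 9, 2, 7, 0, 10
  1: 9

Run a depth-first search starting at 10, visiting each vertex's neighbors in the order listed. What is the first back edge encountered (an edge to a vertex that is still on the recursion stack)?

8→10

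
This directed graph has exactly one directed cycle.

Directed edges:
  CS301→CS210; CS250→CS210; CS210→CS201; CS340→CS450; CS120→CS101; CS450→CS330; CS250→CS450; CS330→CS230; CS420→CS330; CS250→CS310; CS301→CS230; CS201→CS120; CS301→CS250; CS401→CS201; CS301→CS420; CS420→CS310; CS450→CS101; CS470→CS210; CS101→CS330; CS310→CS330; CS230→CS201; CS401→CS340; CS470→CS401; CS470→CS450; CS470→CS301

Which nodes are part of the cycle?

DFS with gray/black marking from CS230:
CS230 gray
  CS201 gray
    CS120 gray
      CS101 gray
        CS330 gray
          CS330→CS230: CS230 is gray → back edge
Back edge closes the cycle CS230 → CS201 → CS120 → CS101 → CS330 → CS230; its vertices are {CS101, CS120, CS201, CS230, CS330}.

CS101, CS120, CS201, CS230, CS330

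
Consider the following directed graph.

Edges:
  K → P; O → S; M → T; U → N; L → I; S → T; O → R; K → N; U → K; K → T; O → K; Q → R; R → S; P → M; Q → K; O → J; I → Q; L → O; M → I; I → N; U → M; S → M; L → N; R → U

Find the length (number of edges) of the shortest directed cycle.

5

For each vertex v, BFS finds the shortest path from v back to v.
The shortest such closed walk is I → Q → K → P → M → I, length 5.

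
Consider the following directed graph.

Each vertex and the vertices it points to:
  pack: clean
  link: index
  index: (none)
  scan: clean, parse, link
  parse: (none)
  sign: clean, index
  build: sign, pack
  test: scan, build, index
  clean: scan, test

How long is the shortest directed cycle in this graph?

For each vertex v, BFS finds the shortest path from v back to v.
The shortest such closed walk is scan → clean → scan, length 2.

2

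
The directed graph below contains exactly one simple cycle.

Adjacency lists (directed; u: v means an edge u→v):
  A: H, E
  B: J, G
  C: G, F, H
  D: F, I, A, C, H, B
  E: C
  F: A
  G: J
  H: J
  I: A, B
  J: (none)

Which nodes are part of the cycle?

DFS with gray/black marking from F:
F gray
  A gray
    H gray
      J gray
      J black
    H black
    E gray
      C gray
        G gray
          G→J: J black — skip
        G black
        C→F: F is gray → back edge
Back edge closes the cycle F → A → E → C → F; its vertices are {A, C, E, F}.

A, C, E, F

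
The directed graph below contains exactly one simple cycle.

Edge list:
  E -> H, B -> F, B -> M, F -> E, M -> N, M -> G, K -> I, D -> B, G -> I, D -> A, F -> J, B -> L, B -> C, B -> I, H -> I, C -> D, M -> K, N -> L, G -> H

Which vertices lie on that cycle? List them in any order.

B, C, D

DFS with gray/black marking from B:
B gray
  I gray
  I black
  M gray
    G gray
      G→I: I black — skip
      H gray
        H→I: I black — skip
      H black
    G black
    N gray
      L gray
      L black
    N black
    K gray
      K→I: I black — skip
    K black
  M black
  C gray
    D gray
      D→B: B is gray → back edge
Back edge closes the cycle B → C → D → B; its vertices are {B, C, D}.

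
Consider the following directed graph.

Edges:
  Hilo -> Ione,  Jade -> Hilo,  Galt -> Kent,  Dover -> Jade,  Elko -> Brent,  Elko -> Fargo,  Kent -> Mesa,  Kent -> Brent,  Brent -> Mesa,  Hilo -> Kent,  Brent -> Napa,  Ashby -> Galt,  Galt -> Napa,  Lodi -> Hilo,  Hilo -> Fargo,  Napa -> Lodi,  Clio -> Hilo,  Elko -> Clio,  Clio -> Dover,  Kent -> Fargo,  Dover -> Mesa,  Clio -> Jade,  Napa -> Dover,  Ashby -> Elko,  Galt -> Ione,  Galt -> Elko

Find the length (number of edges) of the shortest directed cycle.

5

For each vertex v, BFS finds the shortest path from v back to v.
The shortest such closed walk is Napa → Lodi → Hilo → Kent → Brent → Napa, length 5.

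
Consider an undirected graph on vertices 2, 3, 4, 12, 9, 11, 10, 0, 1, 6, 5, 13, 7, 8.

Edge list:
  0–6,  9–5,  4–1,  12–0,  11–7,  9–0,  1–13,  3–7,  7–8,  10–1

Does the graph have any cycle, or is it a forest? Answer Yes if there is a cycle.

No

DFS, tracking each vertex's parent; an edge to a visited non-parent vertex closes a cycle.
Start from 0:
visit 0 (parent –)
  visit 6 (parent 0)
    6–0: parent, skip
  visit 9 (parent 0)
    9–0: parent, skip
    visit 5 (parent 9)
      5–9: parent, skip
  visit 12 (parent 0)
    12–0: parent, skip
visit 2 (parent –)
visit 3 (parent –)
  visit 7 (parent 3)
    visit 8 (parent 7)
      8–7: parent, skip
    visit 11 (parent 7)
      11–7: parent, skip
    7–3: parent, skip
visit 4 (parent –)
  visit 1 (parent 4)
    1–4: parent, skip
    visit 13 (parent 1)
      13–1: parent, skip
    visit 10 (parent 1)
      10–1: parent, skip
No non-parent visited neighbor found — the graph is a forest.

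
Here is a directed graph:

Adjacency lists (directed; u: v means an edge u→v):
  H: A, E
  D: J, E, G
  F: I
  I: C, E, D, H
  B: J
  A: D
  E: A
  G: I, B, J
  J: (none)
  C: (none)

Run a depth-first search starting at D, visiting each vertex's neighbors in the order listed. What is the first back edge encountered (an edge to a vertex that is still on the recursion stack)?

DFS from D (visiting each vertex's neighbors in the order listed); mark gray on enter, black on exit:
D gray
  J gray
  J black
  E gray
    A gray
      A→D: D is gray → back edge
First back edge: A → D.

A→D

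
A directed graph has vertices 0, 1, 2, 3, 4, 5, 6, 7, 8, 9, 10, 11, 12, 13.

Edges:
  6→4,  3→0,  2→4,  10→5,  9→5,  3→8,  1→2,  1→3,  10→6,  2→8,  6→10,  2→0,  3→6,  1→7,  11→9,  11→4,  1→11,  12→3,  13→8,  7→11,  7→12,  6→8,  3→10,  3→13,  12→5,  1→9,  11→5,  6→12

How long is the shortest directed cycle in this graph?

For each vertex v, BFS finds the shortest path from v back to v.
The shortest such closed walk is 6 → 10 → 6, length 2.

2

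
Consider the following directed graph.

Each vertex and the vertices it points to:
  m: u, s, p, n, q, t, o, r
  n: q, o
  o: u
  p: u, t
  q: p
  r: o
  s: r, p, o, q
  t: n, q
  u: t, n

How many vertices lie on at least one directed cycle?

6

A vertex is on a directed cycle iff it belongs to a strongly connected component of size ≥ 2 (or has a self-loop).
The vertices on cycles are {n, o, p, q, t, u} — 6 in total.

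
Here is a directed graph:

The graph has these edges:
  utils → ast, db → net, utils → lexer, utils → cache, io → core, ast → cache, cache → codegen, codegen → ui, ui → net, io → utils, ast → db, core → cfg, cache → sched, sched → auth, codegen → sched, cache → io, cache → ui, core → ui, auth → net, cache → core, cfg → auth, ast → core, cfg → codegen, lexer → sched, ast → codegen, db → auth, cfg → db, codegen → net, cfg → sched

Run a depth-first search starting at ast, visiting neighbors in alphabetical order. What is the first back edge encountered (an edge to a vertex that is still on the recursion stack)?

utils->ast

DFS from ast (visiting neighbors in alphabetical order); mark gray on enter, black on exit:
ast gray
  cache gray
    codegen gray
      net gray
      net black
      sched gray
        auth gray
          auth→net: net black — skip
        auth black
      sched black
      ui gray
        ui→net: net black — skip
      ui black
    codegen black
    core gray
      cfg gray
        cfg→auth: auth black — skip
        cfg→codegen: codegen black — skip
        db gray
          db→auth: auth black — skip
          db→net: net black — skip
        db black
        cfg→sched: sched black — skip
      cfg black
      core→ui: ui black — skip
    core black
    io gray
      io→core: core black — skip
      utils gray
        utils→ast: ast is gray → back edge
First back edge: utils → ast.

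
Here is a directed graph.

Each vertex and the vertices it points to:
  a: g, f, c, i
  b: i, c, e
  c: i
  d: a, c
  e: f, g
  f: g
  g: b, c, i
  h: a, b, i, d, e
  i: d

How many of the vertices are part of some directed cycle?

8

A vertex is on a directed cycle iff it belongs to a strongly connected component of size ≥ 2 (or has a self-loop).
The vertices on cycles are {a, b, c, d, e, f, g, i} — 8 in total.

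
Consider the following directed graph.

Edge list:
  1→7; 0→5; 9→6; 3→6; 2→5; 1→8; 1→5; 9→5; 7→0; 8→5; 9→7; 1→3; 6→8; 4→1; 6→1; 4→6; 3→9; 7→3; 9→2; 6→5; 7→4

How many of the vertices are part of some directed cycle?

A vertex is on a directed cycle iff it belongs to a strongly connected component of size ≥ 2 (or has a self-loop).
The vertices on cycles are {1, 3, 4, 6, 7, 9} — 6 in total.

6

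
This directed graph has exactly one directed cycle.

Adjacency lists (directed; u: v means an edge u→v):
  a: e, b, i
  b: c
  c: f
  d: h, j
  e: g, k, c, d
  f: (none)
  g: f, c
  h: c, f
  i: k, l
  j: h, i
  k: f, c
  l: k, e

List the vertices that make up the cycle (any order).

DFS with gray/black marking from e:
e gray
  g gray
    f gray
    f black
    c gray
      c→f: f black — skip
    c black
  g black
  k gray
    k→f: f black — skip
    k→c: c black — skip
  k black
  e→c: c black — skip
  d gray
    h gray
      h→c: c black — skip
      h→f: f black — skip
    h black
    j gray
      j→h: h black — skip
      i gray
        i→k: k black — skip
        l gray
          l→k: k black — skip
          l→e: e is gray → back edge
Back edge closes the cycle e → d → j → i → l → e; its vertices are {d, e, i, j, l}.

d, e, i, j, l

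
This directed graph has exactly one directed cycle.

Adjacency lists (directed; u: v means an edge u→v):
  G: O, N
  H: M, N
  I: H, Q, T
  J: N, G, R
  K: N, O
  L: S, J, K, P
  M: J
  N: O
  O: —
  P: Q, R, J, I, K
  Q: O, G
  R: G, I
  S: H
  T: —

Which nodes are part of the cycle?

DFS with gray/black marking from R:
R gray
  G gray
    O gray
    O black
    N gray
      N→O: O black — skip
    N black
  G black
  I gray
    H gray
      M gray
        J gray
          J→N: N black — skip
          J→G: G black — skip
          J→R: R is gray → back edge
Back edge closes the cycle R → I → H → M → J → R; its vertices are {H, I, J, M, R}.

H, I, J, M, R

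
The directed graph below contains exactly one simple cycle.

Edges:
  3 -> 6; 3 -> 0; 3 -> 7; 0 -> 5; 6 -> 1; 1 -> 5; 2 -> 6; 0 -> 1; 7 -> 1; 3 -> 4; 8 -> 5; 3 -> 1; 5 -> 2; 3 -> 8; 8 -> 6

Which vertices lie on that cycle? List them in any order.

1, 2, 5, 6

DFS with gray/black marking from 6:
6 gray
  1 gray
    5 gray
      2 gray
        2→6: 6 is gray → back edge
Back edge closes the cycle 6 → 1 → 5 → 2 → 6; its vertices are {1, 2, 5, 6}.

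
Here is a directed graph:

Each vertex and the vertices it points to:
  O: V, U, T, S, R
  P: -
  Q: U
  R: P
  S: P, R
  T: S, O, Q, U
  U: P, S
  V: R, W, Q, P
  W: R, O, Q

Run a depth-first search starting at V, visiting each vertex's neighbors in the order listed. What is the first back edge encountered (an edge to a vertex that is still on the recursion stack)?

DFS from V (visiting each vertex's neighbors in the order listed); mark gray on enter, black on exit:
V gray
  R gray
    P gray
    P black
  R black
  W gray
    W→R: R black — skip
    O gray
      O→V: V is gray → back edge
First back edge: O → V.

O->V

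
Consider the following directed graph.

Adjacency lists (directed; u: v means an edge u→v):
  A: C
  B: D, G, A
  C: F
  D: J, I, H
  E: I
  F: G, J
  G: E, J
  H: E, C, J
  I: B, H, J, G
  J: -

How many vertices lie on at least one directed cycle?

9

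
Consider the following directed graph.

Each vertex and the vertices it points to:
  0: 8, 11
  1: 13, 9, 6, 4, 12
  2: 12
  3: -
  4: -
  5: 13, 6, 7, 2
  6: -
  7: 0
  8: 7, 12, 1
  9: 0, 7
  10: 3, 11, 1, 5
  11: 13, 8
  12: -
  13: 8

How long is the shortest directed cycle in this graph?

For each vertex v, BFS finds the shortest path from v back to v.
The shortest such closed walk is 1 → 13 → 8 → 1, length 3.

3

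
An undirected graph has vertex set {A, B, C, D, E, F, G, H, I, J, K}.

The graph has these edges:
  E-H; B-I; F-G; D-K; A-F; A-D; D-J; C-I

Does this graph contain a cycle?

No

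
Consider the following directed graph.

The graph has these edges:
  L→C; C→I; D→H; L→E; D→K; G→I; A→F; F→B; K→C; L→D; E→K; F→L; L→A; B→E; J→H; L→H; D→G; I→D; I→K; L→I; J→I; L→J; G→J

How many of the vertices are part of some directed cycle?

A vertex is on a directed cycle iff it belongs to a strongly connected component of size ≥ 2 (or has a self-loop).
The vertices on cycles are {A, C, D, F, G, I, J, K, L} — 9 in total.

9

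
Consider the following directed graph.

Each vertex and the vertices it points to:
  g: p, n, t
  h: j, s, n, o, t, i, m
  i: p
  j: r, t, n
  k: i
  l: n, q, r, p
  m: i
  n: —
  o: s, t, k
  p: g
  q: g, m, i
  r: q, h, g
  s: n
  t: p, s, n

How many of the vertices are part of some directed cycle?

6

A vertex is on a directed cycle iff it belongs to a strongly connected component of size ≥ 2 (or has a self-loop).
The vertices on cycles are {g, h, j, p, r, t} — 6 in total.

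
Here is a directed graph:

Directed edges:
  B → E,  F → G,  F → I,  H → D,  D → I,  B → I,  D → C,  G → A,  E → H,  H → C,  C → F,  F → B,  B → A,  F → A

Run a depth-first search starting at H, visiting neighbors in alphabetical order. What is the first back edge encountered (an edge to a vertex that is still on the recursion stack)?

E→H

DFS from H (visiting neighbors in alphabetical order); mark gray on enter, black on exit:
H gray
  C gray
    F gray
      A gray
      A black
      B gray
        B→A: A black — skip
        E gray
          E→H: H is gray → back edge
First back edge: E → H.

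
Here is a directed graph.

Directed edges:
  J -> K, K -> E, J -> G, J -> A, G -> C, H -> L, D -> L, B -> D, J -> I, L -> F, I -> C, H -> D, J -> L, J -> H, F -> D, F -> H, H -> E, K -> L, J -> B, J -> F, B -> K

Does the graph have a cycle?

Yes

DFS with white/gray/black marking, starting from E:
E gray
E black
A gray
A black
B gray
  D gray
    L gray
      F gray
        F→D: D is gray → back edge
Back edge found, so a cycle exists: D → L → F → D.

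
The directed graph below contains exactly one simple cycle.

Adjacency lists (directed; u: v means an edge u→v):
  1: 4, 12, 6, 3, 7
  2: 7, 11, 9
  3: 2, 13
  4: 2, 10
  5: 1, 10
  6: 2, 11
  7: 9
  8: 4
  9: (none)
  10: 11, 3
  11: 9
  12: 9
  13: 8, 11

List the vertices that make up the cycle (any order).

3, 4, 8, 10, 13

DFS with gray/black marking from 3:
3 gray
  2 gray
    7 gray
      9 gray
      9 black
    7 black
    11 gray
      11→9: 9 black — skip
    11 black
    2→9: 9 black — skip
  2 black
  13 gray
    8 gray
      4 gray
        4→2: 2 black — skip
        10 gray
          10→11: 11 black — skip
          10→3: 3 is gray → back edge
Back edge closes the cycle 3 → 13 → 8 → 4 → 10 → 3; its vertices are {3, 4, 8, 10, 13}.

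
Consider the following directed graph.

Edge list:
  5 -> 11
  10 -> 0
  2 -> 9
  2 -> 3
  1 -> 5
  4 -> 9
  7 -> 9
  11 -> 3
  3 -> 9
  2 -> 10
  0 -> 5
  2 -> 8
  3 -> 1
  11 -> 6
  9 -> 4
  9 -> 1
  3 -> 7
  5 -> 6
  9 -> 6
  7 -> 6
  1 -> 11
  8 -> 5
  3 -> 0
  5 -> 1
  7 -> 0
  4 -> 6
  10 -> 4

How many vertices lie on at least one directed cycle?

A vertex is on a directed cycle iff it belongs to a strongly connected component of size ≥ 2 (or has a self-loop).
The vertices on cycles are {0, 1, 3, 4, 5, 7, 9, 11} — 8 in total.

8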